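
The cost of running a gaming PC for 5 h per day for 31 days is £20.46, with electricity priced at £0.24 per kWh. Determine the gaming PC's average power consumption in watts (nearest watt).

550 W

Energy = £20.46 ÷ £0.24/kWh = 85.25 kWh
Runtime = 5 h/day × 31 days = 155 h
Power = 85.25 kWh ÷ 155 h = 0.55 kW = 550 W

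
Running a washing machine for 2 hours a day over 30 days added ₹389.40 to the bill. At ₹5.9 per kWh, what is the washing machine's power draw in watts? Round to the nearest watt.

1100 W

Energy = ₹389.40 ÷ ₹5.9/kWh = 66 kWh
Runtime = 2 h/day × 30 days = 60 h
Power = 66 kWh ÷ 60 h = 1.1 kW = 1100 W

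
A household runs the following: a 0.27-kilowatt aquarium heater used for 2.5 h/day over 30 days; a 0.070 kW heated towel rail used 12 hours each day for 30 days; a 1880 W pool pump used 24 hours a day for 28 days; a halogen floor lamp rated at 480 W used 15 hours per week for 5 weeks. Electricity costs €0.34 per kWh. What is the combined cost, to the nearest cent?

€457.24

aquarium heater: Runtime = 2.5 h/day × 30 days = 75 h
aquarium heater: 0.27 kW × 75 h = 20.25 kWh
heated towel rail: Runtime = 12 h/day × 30 days = 360 h
heated towel rail: 0.07 kW × 360 h = 25.2 kWh
pool pump: Runtime = 24 h × 28 = 672 h
pool pump: 1.88 kW × 672 h = 1263.36 kWh
halogen floor lamp: Runtime = 15 h/week × 5 weeks = 75 h
halogen floor lamp: 0.48 kW × 75 h = 36 kWh
Total energy = 1344.81 kWh
Cost = 1344.81 × €0.34 = €457.24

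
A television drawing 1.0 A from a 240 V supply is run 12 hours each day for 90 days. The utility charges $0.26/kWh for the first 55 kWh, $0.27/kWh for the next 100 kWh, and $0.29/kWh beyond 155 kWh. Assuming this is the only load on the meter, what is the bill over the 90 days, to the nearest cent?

Power = 1.0 A × 240 V = 240 W = 0.24 kW
Runtime = 12 h/day × 90 days = 1080 h
Energy = 0.24 kW × 1080 h = 259.2 kWh
Tier 1 (0–55 kWh): 55 × $0.26 = $14.3
Tier 2 (55–155 kWh): 100 × $0.27 = $27
Above 155 kWh: 104.2 × $0.29 = $30.218
Bill = $71.52

$71.52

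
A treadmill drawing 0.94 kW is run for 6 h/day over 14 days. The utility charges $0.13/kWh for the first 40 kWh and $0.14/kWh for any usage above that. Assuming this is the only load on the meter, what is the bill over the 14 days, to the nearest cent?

$10.65

Runtime = 6 h/day × 14 days = 84 h
Energy = 0.94 kW × 84 h = 78.96 kWh
Tier 1 (0–40 kWh): 40 × $0.13 = $5.2
Above 40 kWh: 38.96 × $0.14 = $5.4544
Bill = $10.65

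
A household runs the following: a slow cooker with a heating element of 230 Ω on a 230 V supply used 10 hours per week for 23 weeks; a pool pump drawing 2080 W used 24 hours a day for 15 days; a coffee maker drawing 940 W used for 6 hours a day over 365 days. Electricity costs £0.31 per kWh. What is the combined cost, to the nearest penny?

£886.69

slow cooker: Power = V²/R = 230²/230 = 230 W = 0.23 kW
slow cooker: Runtime = 10 h/week × 23 weeks = 230 h
slow cooker: 0.23 kW × 230 h = 52.9 kWh
pool pump: Runtime = 24 h × 15 = 360 h
pool pump: 2.08 kW × 360 h = 748.8 kWh
coffee maker: Runtime = 6 h/day × 365 days = 2190 h
coffee maker: 0.94 kW × 2190 h = 2058.6 kWh
Total energy = 2860.3 kWh
Cost = 2860.3 × £0.31 = £886.69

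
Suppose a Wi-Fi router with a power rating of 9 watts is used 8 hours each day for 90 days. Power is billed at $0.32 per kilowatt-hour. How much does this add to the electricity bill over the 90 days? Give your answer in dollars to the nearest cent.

Runtime = 8 h/day × 90 days = 720 h
Energy = 0.009 kW × 720 h = 6.48 kWh
Cost = 6.48 kWh × $0.32/kWh = $2.07

$2.07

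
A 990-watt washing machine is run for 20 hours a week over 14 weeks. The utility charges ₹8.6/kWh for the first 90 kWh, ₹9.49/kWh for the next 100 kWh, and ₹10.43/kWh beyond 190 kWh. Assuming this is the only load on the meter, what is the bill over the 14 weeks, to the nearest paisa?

₹2632.50

Runtime = 20 h/week × 14 weeks = 280 h
Energy = 0.99 kW × 280 h = 277.2 kWh
Tier 1 (0–90 kWh): 90 × ₹8.6 = ₹774
Tier 2 (90–190 kWh): 100 × ₹9.49 = ₹949
Above 190 kWh: 87.2 × ₹10.43 = ₹909.496
Bill = ₹2632.50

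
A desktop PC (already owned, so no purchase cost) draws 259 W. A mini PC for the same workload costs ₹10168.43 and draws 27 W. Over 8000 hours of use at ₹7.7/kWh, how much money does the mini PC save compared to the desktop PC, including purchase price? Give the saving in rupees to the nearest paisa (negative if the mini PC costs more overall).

desktop PC: ₹0.00 + (259/1000) kW × 8000 h × ₹7.7 = ₹0.00 + ₹15954.4 = ₹15954.4
mini PC: ₹10168.43 + (27/1000) kW × 8000 h × ₹7.7 = ₹10168.43 + ₹1663.2 = ₹11831.63
Saving = ₹15954.4 − ₹11831.63 = ₹4122.77

₹4122.77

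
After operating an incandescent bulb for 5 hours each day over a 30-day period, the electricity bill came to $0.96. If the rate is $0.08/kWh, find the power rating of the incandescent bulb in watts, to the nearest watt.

80 W

Energy = $0.96 ÷ $0.08/kWh = 12 kWh
Runtime = 5 h/day × 30 days = 150 h
Power = 12 kWh ÷ 150 h = 0.08 kW = 80 W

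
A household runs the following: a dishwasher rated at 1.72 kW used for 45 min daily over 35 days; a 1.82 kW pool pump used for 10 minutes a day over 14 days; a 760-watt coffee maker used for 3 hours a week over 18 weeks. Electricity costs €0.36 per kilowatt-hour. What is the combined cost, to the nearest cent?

dishwasher: Runtime = 45 min × 35 = 1575 min = 26.25 h
dishwasher: 1.72 kW × 26.25 h = 45.15 kWh
pool pump: Runtime = 10 min × 14 = 140 min = 2.333333… h
pool pump: 1.82 kW × 2.333333… h = 4.246666… kWh
coffee maker: Runtime = 3 h/week × 18 weeks = 54 h
coffee maker: 0.76 kW × 54 h = 41.04 kWh
Total energy = 90.436666… kWh
Cost = 90.436666… × €0.36 = €32.56

€32.56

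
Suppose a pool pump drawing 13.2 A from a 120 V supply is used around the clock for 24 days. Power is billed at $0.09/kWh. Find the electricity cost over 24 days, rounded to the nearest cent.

Power = 13.2 A × 120 V = 1584 W = 1.584 kW
Runtime = 24 h × 24 = 576 h
Energy = 1.584 kW × 576 h = 912.384 kWh
Cost = 912.384 kWh × $0.09/kWh = $82.11

$82.11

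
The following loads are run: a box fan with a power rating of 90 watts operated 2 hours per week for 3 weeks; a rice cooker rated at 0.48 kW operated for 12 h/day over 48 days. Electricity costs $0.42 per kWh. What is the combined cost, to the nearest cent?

$116.35

box fan: Runtime = 2 h/week × 3 weeks = 6 h
box fan: 0.09 kW × 6 h = 0.54 kWh
rice cooker: Runtime = 12 h/day × 48 days = 576 h
rice cooker: 0.48 kW × 576 h = 276.48 kWh
Total energy = 277.02 kWh
Cost = 277.02 × $0.42 = $116.35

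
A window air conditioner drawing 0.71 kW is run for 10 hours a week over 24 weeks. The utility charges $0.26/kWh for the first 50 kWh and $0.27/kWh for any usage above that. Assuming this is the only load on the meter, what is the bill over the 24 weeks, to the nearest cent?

$45.51

Runtime = 10 h/week × 24 weeks = 240 h
Energy = 0.71 kW × 240 h = 170.4 kWh
Tier 1 (0–50 kWh): 50 × $0.26 = $13
Above 50 kWh: 120.4 × $0.27 = $32.508
Bill = $45.51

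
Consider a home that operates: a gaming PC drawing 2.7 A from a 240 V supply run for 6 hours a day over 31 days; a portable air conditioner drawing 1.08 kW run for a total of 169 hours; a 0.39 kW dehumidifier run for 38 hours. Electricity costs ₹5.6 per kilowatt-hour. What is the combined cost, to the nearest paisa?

₹1780.06

gaming PC: Power = 2.7 A × 240 V = 648 W = 0.648 kW
gaming PC: Runtime = 6 h/day × 31 days = 186 h
gaming PC: 0.648 kW × 186 h = 120.528 kWh
portable air conditioner: 1.08 kW × 169 h = 182.52 kWh
dehumidifier: 0.39 kW × 38 h = 14.82 kWh
Total energy = 317.868 kWh
Cost = 317.868 × ₹5.6 = ₹1780.06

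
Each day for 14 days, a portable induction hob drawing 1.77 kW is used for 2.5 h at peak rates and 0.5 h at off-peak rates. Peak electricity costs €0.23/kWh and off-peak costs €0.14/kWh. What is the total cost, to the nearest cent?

€15.98

Peak energy = 1.77 kW × 2.5 h × 14 = 61.95 kWh
Off-peak energy = 1.77 kW × 0.5 h × 14 = 12.39 kWh
Cost = 61.95 × €0.23 + 12.39 × €0.14 = €14.2485 + €1.7346 = €15.98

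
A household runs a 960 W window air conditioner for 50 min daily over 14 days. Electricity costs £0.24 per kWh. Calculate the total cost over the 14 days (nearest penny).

£2.69

Runtime = 50 min × 14 = 700 min = 11.666666… h
Energy = 0.96 kW × 11.666666… h = 11.2 kWh
Cost = 11.2 kWh × £0.24/kWh = £2.69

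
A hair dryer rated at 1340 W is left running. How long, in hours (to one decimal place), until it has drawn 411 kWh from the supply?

306.7 h

Hours = 411 kWh ÷ 1.34 kW = 306.7 h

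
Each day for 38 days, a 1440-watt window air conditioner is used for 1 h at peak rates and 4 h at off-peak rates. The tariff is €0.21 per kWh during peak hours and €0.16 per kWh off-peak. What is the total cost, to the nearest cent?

€46.51

Peak energy = 1.44 kW × 1 h × 38 = 54.72 kWh
Off-peak energy = 1.44 kW × 4 h × 38 = 218.88 kWh
Cost = 54.72 × €0.21 + 218.88 × €0.16 = €11.4912 + €35.0208 = €46.51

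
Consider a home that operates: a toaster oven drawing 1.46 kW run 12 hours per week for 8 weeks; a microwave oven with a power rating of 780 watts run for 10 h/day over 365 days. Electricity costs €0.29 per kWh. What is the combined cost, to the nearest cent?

toaster oven: Runtime = 12 h/week × 8 weeks = 96 h
toaster oven: 1.46 kW × 96 h = 140.16 kWh
microwave oven: Runtime = 10 h/day × 365 days = 3650 h
microwave oven: 0.78 kW × 3650 h = 2847 kWh
Total energy = 2987.16 kWh
Cost = 2987.16 × €0.29 = €866.28

€866.28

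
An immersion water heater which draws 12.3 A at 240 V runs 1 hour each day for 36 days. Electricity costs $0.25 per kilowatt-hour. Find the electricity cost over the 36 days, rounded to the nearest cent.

$26.57

Power = 12.3 A × 240 V = 2952 W = 2.952 kW
Runtime = 1 h/day × 36 days = 36 h
Energy = 2.952 kW × 36 h = 106.272 kWh
Cost = 106.272 kWh × $0.25/kWh = $26.57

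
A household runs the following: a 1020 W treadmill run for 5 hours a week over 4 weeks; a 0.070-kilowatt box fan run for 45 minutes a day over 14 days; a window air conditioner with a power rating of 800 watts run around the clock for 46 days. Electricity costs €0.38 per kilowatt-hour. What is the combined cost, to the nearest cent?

€343.65

treadmill: Runtime = 5 h/week × 4 weeks = 20 h
treadmill: 1.02 kW × 20 h = 20.4 kWh
box fan: Runtime = 45 min × 14 = 630 min = 10.5 h
box fan: 0.07 kW × 10.5 h = 0.735 kWh
window air conditioner: Runtime = 24 h × 46 = 1104 h
window air conditioner: 0.8 kW × 1104 h = 883.2 kWh
Total energy = 904.335 kWh
Cost = 904.335 × €0.38 = €343.65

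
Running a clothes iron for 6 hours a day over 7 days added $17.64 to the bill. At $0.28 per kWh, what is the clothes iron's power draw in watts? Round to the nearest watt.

1500 W

Energy = $17.64 ÷ $0.28/kWh = 63 kWh
Runtime = 6 h/day × 7 days = 42 h
Power = 63 kWh ÷ 42 h = 1.5 kW = 1500 W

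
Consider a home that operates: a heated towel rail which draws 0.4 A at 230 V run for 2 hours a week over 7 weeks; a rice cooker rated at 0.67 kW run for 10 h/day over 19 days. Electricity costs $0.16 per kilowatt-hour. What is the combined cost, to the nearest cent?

heated towel rail: Power = 0.4 A × 230 V = 92 W = 0.092 kW
heated towel rail: Runtime = 2 h/week × 7 weeks = 14 h
heated towel rail: 0.092 kW × 14 h = 1.288 kWh
rice cooker: Runtime = 10 h/day × 19 days = 190 h
rice cooker: 0.67 kW × 190 h = 127.3 kWh
Total energy = 128.588 kWh
Cost = 128.588 × $0.16 = $20.57

$20.57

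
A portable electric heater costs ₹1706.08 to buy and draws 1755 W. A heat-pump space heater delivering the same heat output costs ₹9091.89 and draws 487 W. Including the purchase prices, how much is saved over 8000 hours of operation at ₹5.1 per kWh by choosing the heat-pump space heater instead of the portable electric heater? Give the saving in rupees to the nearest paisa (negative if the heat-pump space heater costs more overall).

portable electric heater: ₹1706.08 + (1755/1000) kW × 8000 h × ₹5.1 = ₹1706.08 + ₹71604 = ₹73310.08
heat-pump space heater: ₹9091.89 + (487/1000) kW × 8000 h × ₹5.1 = ₹9091.89 + ₹19869.6 = ₹28961.49
Saving = ₹73310.08 − ₹28961.49 = ₹44348.59

₹44348.59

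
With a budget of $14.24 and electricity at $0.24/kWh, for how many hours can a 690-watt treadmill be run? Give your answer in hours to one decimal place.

86.0 h

Energy available = $14.24 ÷ $0.24/kWh = 59.3333 kWh
Hours = 59.3333 kWh ÷ 0.69 kW = 86.0 h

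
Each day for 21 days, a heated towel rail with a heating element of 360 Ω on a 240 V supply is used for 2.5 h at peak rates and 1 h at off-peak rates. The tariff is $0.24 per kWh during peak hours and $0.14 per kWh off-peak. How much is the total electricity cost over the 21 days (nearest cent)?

$2.49

Power = V²/R = 240²/360 = 160 W = 0.16 kW
Peak energy = 0.16 kW × 2.5 h × 21 = 8.4 kWh
Off-peak energy = 0.16 kW × 1 h × 21 = 3.36 kWh
Cost = 8.4 × $0.24 + 3.36 × $0.14 = $2.016 + $0.4704 = $2.49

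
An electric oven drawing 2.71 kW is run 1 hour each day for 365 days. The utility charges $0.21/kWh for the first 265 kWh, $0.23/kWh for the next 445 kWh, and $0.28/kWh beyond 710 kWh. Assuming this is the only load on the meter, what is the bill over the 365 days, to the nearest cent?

Runtime = 1 h/day × 365 days = 365 h
Energy = 2.71 kW × 365 h = 989.15 kWh
Tier 1 (0–265 kWh): 265 × $0.21 = $55.65
Tier 2 (265–710 kWh): 445 × $0.23 = $102.35
Above 710 kWh: 279.15 × $0.28 = $78.162
Bill = $236.16

$236.16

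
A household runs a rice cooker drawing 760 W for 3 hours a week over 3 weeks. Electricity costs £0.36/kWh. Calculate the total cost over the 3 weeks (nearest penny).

Runtime = 3 h/week × 3 weeks = 9 h
Energy = 0.76 kW × 9 h = 6.84 kWh
Cost = 6.84 kWh × £0.36/kWh = £2.46

£2.46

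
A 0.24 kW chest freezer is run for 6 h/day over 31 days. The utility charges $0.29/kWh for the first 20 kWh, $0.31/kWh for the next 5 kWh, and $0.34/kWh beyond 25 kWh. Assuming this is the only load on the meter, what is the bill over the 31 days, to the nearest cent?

$14.03

Runtime = 6 h/day × 31 days = 186 h
Energy = 0.24 kW × 186 h = 44.64 kWh
Tier 1 (0–20 kWh): 20 × $0.29 = $5.8
Tier 2 (20–25 kWh): 5 × $0.31 = $1.55
Above 25 kWh: 19.64 × $0.34 = $6.6776
Bill = $14.03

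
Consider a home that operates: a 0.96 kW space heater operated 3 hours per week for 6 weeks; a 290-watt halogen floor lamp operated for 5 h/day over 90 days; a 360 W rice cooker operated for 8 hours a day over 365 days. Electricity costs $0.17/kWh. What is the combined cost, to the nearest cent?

$203.83

space heater: Runtime = 3 h/week × 6 weeks = 18 h
space heater: 0.96 kW × 18 h = 17.28 kWh
halogen floor lamp: Runtime = 5 h/day × 90 days = 450 h
halogen floor lamp: 0.29 kW × 450 h = 130.5 kWh
rice cooker: Runtime = 8 h/day × 365 days = 2920 h
rice cooker: 0.36 kW × 2920 h = 1051.2 kWh
Total energy = 1198.98 kWh
Cost = 1198.98 × $0.17 = $203.83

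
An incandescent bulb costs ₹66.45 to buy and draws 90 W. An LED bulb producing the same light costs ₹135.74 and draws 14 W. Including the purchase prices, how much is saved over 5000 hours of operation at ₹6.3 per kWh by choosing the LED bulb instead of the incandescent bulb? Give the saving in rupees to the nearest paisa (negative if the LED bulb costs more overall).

incandescent bulb: ₹66.45 + (90/1000) kW × 5000 h × ₹6.3 = ₹66.45 + ₹2835 = ₹2901.45
LED bulb: ₹135.74 + (14/1000) kW × 5000 h × ₹6.3 = ₹135.74 + ₹441 = ₹576.74
Saving = ₹2901.45 − ₹576.74 = ₹2324.71

₹2324.71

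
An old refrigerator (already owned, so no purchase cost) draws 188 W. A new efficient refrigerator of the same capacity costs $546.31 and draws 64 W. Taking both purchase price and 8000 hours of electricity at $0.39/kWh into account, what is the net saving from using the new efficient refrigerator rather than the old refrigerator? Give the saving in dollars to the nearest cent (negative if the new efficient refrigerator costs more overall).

old refrigerator: $0.00 + (188/1000) kW × 8000 h × $0.39 = $0.00 + $586.56 = $586.56
new efficient refrigerator: $546.31 + (64/1000) kW × 8000 h × $0.39 = $546.31 + $199.68 = $745.99
Saving = $586.56 − $745.99 = −$159.43

-$159.43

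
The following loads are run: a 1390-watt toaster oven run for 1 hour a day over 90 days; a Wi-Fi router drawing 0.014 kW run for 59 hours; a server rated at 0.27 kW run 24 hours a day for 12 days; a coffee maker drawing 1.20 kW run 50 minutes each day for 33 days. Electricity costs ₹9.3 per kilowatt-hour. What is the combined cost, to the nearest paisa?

₹2201.18

toaster oven: Runtime = 1 h/day × 90 days = 90 h
toaster oven: 1.39 kW × 90 h = 125.1 kWh
Wi-Fi router: 0.014 kW × 59 h = 0.826 kWh
server: Runtime = 24 h × 12 = 288 h
server: 0.27 kW × 288 h = 77.76 kWh
coffee maker: Runtime = 50 min × 33 = 1650 min = 27.5 h
coffee maker: 1.2 kW × 27.5 h = 33 kWh
Total energy = 236.686 kWh
Cost = 236.686 × ₹9.3 = ₹2201.18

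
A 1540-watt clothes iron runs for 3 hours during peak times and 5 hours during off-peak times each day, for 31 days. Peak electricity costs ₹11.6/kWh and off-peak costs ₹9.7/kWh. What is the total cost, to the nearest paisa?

Peak energy = 1.54 kW × 3 h × 31 = 143.22 kWh
Off-peak energy = 1.54 kW × 5 h × 31 = 238.7 kWh
Cost = 143.22 × ₹11.6 + 238.7 × ₹9.7 = ₹1661.352 + ₹2315.39 = ₹3976.74

₹3976.74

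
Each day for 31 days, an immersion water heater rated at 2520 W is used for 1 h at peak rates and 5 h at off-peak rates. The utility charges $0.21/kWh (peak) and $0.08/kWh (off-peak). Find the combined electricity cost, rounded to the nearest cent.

$47.65

Peak energy = 2.52 kW × 1 h × 31 = 78.12 kWh
Off-peak energy = 2.52 kW × 5 h × 31 = 390.6 kWh
Cost = 78.12 × $0.21 + 390.6 × $0.08 = $16.4052 + $31.248 = $47.65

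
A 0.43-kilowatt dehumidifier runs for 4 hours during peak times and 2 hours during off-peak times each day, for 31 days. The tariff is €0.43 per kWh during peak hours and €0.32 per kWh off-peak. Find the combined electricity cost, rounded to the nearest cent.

€31.46

Peak energy = 0.43 kW × 4 h × 31 = 53.32 kWh
Off-peak energy = 0.43 kW × 2 h × 31 = 26.66 kWh
Cost = 53.32 × €0.43 + 26.66 × €0.32 = €22.9276 + €8.5312 = €31.46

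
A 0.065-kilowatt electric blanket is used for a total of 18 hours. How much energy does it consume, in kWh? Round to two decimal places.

Energy = 0.065 kW × 18 h = 1.17 kWh

1.17 kWh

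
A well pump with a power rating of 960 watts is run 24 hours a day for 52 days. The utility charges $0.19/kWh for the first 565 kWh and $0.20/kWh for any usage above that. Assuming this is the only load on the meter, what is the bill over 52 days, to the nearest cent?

$233.97

Runtime = 24 h × 52 = 1248 h
Energy = 0.96 kW × 1248 h = 1198.08 kWh
Tier 1 (0–565 kWh): 565 × $0.19 = $107.35
Above 565 kWh: 633.08 × $0.20 = $126.616
Bill = $233.97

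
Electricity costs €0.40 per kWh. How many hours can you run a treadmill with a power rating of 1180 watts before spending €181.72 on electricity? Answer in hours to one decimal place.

Energy available = €181.72 ÷ €0.40/kWh = 454.3 kWh
Hours = 454.3 kWh ÷ 1.18 kW = 385.0 h

385.0 h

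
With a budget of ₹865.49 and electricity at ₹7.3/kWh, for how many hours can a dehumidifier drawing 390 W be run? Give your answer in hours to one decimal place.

304.0 h

Energy available = ₹865.49 ÷ ₹7.3/kWh = 118.5603 kWh
Hours = 118.5603 kWh ÷ 0.39 kW = 304.0 h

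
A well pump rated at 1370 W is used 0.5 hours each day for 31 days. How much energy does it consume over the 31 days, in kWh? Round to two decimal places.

21.24 kWh

Runtime = 0.5 h/day × 31 days = 15.5 h
Energy = 1.37 kW × 15.5 h = 21.235 kWh ≈ 21.24 kWh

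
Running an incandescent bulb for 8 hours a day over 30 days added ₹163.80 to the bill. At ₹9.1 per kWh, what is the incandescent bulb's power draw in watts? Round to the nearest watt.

75 W

Energy = ₹163.80 ÷ ₹9.1/kWh = 18 kWh
Runtime = 8 h/day × 30 days = 240 h
Power = 18 kWh ÷ 240 h = 0.075 kW = 75 W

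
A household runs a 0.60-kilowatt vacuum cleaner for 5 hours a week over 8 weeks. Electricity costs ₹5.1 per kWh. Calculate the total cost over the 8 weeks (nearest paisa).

Runtime = 5 h/week × 8 weeks = 40 h
Energy = 0.6 kW × 40 h = 24 kWh
Cost = 24 kWh × ₹5.1/kWh = ₹122.40

₹122.40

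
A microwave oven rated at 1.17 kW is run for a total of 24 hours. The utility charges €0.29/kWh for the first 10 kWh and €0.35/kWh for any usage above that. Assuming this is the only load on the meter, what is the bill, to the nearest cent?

€9.23

Energy = 1.17 kW × 24 h = 28.08 kWh
Tier 1 (0–10 kWh): 10 × €0.29 = €2.9
Above 10 kWh: 18.08 × €0.35 = €6.328
Bill = €9.23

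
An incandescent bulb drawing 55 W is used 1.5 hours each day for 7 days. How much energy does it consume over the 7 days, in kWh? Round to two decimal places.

Runtime = 1.5 h/day × 7 days = 10.5 h
Energy = 0.055 kW × 10.5 h = 0.5775 kWh ≈ 0.58 kWh

0.58 kWh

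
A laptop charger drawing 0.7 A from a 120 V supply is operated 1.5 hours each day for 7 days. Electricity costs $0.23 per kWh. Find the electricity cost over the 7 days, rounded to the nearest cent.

$0.20

Power = 0.7 A × 120 V = 84 W = 0.084 kW
Runtime = 1.5 h/day × 7 days = 10.5 h
Energy = 0.084 kW × 10.5 h = 0.882 kWh
Cost = 0.882 kWh × $0.23/kWh = $0.20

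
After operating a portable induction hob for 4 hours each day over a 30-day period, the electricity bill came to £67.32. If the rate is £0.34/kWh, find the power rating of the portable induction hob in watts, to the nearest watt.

1650 W

Energy = £67.32 ÷ £0.34/kWh = 198 kWh
Runtime = 4 h/day × 30 days = 120 h
Power = 198 kWh ÷ 120 h = 1.65 kW = 1650 W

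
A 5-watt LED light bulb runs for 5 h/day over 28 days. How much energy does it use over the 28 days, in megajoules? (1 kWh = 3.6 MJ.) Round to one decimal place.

2.5 MJ

Runtime = 5 h/day × 28 days = 140 h
Energy = 0.005 kW × 140 h = 0.7 kWh
= 0.7 × 3.6 MJ = 2.5 MJ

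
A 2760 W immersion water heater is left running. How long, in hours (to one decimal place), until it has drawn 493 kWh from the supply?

178.6 h

Hours = 493 kWh ÷ 2.76 kW = 178.6 h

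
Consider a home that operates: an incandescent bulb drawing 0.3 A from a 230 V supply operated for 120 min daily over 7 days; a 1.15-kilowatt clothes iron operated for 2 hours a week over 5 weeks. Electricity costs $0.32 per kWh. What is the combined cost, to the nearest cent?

$3.99

incandescent bulb: Power = 0.3 A × 230 V = 69 W = 0.069 kW
incandescent bulb: Runtime = 120 min × 7 = 840 min = 14 h
incandescent bulb: 0.069 kW × 14 h = 0.966 kWh
clothes iron: Runtime = 2 h/week × 5 weeks = 10 h
clothes iron: 1.15 kW × 10 h = 11.5 kWh
Total energy = 12.466 kWh
Cost = 12.466 × $0.32 = $3.99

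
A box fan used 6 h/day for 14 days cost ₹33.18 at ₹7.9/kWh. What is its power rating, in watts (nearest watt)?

Energy = ₹33.18 ÷ ₹7.9/kWh = 4.2 kWh
Runtime = 6 h/day × 14 days = 84 h
Power = 4.2 kWh ÷ 84 h = 0.05 kW = 50 W

50 W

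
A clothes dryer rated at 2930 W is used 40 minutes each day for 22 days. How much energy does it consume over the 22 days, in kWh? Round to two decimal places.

42.97 kWh

Runtime = 40 min × 22 = 880 min = 14.666666… h
Energy = 2.93 kW × 14.666666… h = 42.973333… kWh ≈ 42.97 kWh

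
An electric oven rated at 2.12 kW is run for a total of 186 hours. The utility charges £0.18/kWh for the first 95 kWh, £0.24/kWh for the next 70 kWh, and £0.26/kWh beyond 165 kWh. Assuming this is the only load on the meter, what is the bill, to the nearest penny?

£93.52

Energy = 2.12 kW × 186 h = 394.32 kWh
Tier 1 (0–95 kWh): 95 × £0.18 = £17.1
Tier 2 (95–165 kWh): 70 × £0.24 = £16.8
Above 165 kWh: 229.32 × £0.26 = £59.6232
Bill = £93.52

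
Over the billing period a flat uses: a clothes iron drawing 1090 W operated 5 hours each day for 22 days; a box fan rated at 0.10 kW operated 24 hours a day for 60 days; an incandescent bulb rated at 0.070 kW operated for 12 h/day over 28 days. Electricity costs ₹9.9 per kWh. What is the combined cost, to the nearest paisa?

clothes iron: Runtime = 5 h/day × 22 days = 110 h
clothes iron: 1.09 kW × 110 h = 119.9 kWh
box fan: Runtime = 24 h × 60 = 1440 h
box fan: 0.1 kW × 1440 h = 144 kWh
incandescent bulb: Runtime = 12 h/day × 28 days = 336 h
incandescent bulb: 0.07 kW × 336 h = 23.52 kWh
Total energy = 287.42 kWh
Cost = 287.42 × ₹9.9 = ₹2845.46

₹2845.46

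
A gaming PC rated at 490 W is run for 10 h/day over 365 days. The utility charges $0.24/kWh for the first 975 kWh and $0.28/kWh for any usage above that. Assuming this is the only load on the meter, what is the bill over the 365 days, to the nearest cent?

Runtime = 10 h/day × 365 days = 3650 h
Energy = 0.49 kW × 3650 h = 1788.5 kWh
Tier 1 (0–975 kWh): 975 × $0.24 = $234
Above 975 kWh: 813.5 × $0.28 = $227.78
Bill = $461.78

$461.78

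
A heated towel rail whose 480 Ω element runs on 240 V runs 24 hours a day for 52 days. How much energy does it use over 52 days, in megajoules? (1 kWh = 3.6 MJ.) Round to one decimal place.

Power = V²/R = 240²/480 = 120 W = 0.12 kW
Runtime = 24 h × 52 = 1248 h
Energy = 0.12 kW × 1248 h = 149.76 kWh
= 149.76 × 3.6 MJ = 539.1 MJ

539.1 MJ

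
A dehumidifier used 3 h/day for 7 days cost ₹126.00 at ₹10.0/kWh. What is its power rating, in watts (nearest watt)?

600 W

Energy = ₹126.00 ÷ ₹10.0/kWh = 12.6 kWh
Runtime = 3 h/day × 7 days = 21 h
Power = 12.6 kWh ÷ 21 h = 0.6 kW = 600 W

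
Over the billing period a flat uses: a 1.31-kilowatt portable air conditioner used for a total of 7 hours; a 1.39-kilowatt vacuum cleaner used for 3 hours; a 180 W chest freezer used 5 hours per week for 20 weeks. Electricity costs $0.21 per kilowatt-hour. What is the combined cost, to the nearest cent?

portable air conditioner: 1.31 kW × 7 h = 9.17 kWh
vacuum cleaner: 1.39 kW × 3 h = 4.17 kWh
chest freezer: Runtime = 5 h/week × 20 weeks = 100 h
chest freezer: 0.18 kW × 100 h = 18 kWh
Total energy = 31.34 kWh
Cost = 31.34 × $0.21 = $6.58

$6.58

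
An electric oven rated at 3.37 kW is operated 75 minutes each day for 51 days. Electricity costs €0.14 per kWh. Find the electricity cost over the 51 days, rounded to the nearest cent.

€30.08

Runtime = 75 min × 51 = 3825 min = 63.75 h
Energy = 3.37 kW × 63.75 h = 214.8375 kWh
Cost = 214.8375 kWh × €0.14/kWh = €30.08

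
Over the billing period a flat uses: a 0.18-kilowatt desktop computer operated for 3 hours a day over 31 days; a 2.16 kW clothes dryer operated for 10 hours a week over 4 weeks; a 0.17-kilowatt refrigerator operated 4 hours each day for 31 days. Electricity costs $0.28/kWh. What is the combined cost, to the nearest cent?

$34.78

desktop computer: Runtime = 3 h/day × 31 days = 93 h
desktop computer: 0.18 kW × 93 h = 16.74 kWh
clothes dryer: Runtime = 10 h/week × 4 weeks = 40 h
clothes dryer: 2.16 kW × 40 h = 86.4 kWh
refrigerator: Runtime = 4 h/day × 31 days = 124 h
refrigerator: 0.17 kW × 124 h = 21.08 kWh
Total energy = 124.22 kWh
Cost = 124.22 × $0.28 = $34.78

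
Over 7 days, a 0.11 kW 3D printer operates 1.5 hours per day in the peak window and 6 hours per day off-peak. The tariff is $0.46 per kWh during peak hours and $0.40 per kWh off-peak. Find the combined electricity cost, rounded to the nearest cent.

Peak energy = 0.11 kW × 1.5 h × 7 = 1.155 kWh
Off-peak energy = 0.11 kW × 6 h × 7 = 4.62 kWh
Cost = 1.155 × $0.46 + 4.62 × $0.40 = $0.5313 + $1.848 = $2.38

$2.38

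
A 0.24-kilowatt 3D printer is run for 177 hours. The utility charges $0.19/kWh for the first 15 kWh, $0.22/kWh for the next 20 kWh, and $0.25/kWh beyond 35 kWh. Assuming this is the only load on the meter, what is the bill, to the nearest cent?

$9.12

Energy = 0.24 kW × 177 h = 42.48 kWh
Tier 1 (0–15 kWh): 15 × $0.19 = $2.85
Tier 2 (15–35 kWh): 20 × $0.22 = $4.4
Above 35 kWh: 7.48 × $0.25 = $1.87
Bill = $9.12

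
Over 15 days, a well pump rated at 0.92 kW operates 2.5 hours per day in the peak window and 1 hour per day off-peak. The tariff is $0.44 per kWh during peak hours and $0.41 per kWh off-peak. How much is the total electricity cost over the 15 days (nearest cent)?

Peak energy = 0.92 kW × 2.5 h × 15 = 34.5 kWh
Off-peak energy = 0.92 kW × 1 h × 15 = 13.8 kWh
Cost = 34.5 × $0.44 + 13.8 × $0.41 = $15.18 + $5.658 = $20.84

$20.84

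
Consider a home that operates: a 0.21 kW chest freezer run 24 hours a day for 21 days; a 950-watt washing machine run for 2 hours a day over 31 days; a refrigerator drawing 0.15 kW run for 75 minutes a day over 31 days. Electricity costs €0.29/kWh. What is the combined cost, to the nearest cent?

chest freezer: Runtime = 24 h × 21 = 504 h
chest freezer: 0.21 kW × 504 h = 105.84 kWh
washing machine: Runtime = 2 h/day × 31 days = 62 h
washing machine: 0.95 kW × 62 h = 58.9 kWh
refrigerator: Runtime = 75 min × 31 = 2325 min = 38.75 h
refrigerator: 0.15 kW × 38.75 h = 5.8125 kWh
Total energy = 170.5525 kWh
Cost = 170.5525 × €0.29 = €49.46

€49.46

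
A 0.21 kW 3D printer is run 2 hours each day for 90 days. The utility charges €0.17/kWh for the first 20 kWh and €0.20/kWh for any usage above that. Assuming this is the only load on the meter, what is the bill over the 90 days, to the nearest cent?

€6.96

Runtime = 2 h/day × 90 days = 180 h
Energy = 0.21 kW × 180 h = 37.8 kWh
Tier 1 (0–20 kWh): 20 × €0.17 = €3.4
Above 20 kWh: 17.8 × €0.20 = €3.56
Bill = €6.96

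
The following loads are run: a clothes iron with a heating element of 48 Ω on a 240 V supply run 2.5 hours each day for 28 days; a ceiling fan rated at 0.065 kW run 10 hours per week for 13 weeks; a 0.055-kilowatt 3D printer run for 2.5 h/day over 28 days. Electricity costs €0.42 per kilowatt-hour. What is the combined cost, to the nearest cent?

clothes iron: Power = V²/R = 240²/48 = 1200 W = 1.2 kW
clothes iron: Runtime = 2.5 h/day × 28 days = 70 h
clothes iron: 1.2 kW × 70 h = 84 kWh
ceiling fan: Runtime = 10 h/week × 13 weeks = 130 h
ceiling fan: 0.065 kW × 130 h = 8.45 kWh
3D printer: Runtime = 2.5 h/day × 28 days = 70 h
3D printer: 0.055 kW × 70 h = 3.85 kWh
Total energy = 96.3 kWh
Cost = 96.3 × €0.42 = €40.45

€40.45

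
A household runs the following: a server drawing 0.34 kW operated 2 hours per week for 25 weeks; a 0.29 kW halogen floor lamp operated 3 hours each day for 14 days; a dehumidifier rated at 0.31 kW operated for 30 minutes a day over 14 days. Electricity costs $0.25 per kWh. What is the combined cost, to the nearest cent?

server: Runtime = 2 h/week × 25 weeks = 50 h
server: 0.34 kW × 50 h = 17 kWh
halogen floor lamp: Runtime = 3 h/day × 14 days = 42 h
halogen floor lamp: 0.29 kW × 42 h = 12.18 kWh
dehumidifier: Runtime = 30 min × 14 = 420 min = 7 h
dehumidifier: 0.31 kW × 7 h = 2.17 kWh
Total energy = 31.35 kWh
Cost = 31.35 × $0.25 = $7.84

$7.84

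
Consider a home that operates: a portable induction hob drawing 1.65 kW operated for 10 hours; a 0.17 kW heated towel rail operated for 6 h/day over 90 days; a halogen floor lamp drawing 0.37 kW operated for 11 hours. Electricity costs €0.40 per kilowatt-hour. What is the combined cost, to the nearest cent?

portable induction hob: 1.65 kW × 10 h = 16.5 kWh
heated towel rail: Runtime = 6 h/day × 90 days = 540 h
heated towel rail: 0.17 kW × 540 h = 91.8 kWh
halogen floor lamp: 0.37 kW × 11 h = 4.07 kWh
Total energy = 112.37 kWh
Cost = 112.37 × €0.40 = €44.95

€44.95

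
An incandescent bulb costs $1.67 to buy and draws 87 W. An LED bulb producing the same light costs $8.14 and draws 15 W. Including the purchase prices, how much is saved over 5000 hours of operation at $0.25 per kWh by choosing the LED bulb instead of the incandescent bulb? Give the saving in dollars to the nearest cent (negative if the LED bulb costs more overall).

$83.53

incandescent bulb: $1.67 + (87/1000) kW × 5000 h × $0.25 = $1.67 + $108.75 = $110.42
LED bulb: $8.14 + (15/1000) kW × 5000 h × $0.25 = $8.14 + $18.75 = $26.89
Saving = $110.42 − $26.89 = $83.53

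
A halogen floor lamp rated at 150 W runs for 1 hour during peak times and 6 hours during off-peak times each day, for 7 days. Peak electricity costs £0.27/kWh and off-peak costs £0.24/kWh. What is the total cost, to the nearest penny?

£1.80

Peak energy = 0.15 kW × 1 h × 7 = 1.05 kWh
Off-peak energy = 0.15 kW × 6 h × 7 = 6.3 kWh
Cost = 1.05 × £0.27 + 6.3 × £0.24 = £0.2835 + £1.512 = £1.80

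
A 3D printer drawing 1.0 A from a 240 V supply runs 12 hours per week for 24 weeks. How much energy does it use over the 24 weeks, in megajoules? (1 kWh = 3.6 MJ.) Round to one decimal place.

Power = 1.0 A × 240 V = 240 W = 0.24 kW
Runtime = 12 h/week × 24 weeks = 288 h
Energy = 0.24 kW × 288 h = 69.12 kWh
= 69.12 × 3.6 MJ = 248.8 MJ

248.8 MJ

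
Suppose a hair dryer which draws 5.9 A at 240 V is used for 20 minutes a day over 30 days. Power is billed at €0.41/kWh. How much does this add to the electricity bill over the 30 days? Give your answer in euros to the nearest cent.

Power = 5.9 A × 240 V = 1416 W = 1.416 kW
Runtime = 20 min × 30 = 600 min = 10 h
Energy = 1.416 kW × 10 h = 14.16 kWh
Cost = 14.16 kWh × €0.41/kWh = €5.81

€5.81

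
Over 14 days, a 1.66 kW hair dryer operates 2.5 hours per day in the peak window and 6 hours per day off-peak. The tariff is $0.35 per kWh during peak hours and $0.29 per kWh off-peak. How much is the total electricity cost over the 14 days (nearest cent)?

$60.77

Peak energy = 1.66 kW × 2.5 h × 14 = 58.1 kWh
Off-peak energy = 1.66 kW × 6 h × 14 = 139.44 kWh
Cost = 58.1 × $0.35 + 139.44 × $0.29 = $20.335 + $40.4376 = $60.77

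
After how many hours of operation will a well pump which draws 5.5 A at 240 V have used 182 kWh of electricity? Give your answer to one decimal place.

Power = 5.5 A × 240 V = 1320 W = 1.32 kW
Hours = 182 kWh ÷ 1.32 kW = 137.9 h

137.9 h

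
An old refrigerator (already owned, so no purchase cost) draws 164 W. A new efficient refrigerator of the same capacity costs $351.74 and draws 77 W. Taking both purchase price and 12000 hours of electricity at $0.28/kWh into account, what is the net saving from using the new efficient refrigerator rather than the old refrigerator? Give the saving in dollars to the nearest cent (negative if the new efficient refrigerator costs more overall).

old refrigerator: $0.00 + (164/1000) kW × 12000 h × $0.28 = $0.00 + $551.04 = $551.04
new efficient refrigerator: $351.74 + (77/1000) kW × 12000 h × $0.28 = $351.74 + $258.72 = $610.46
Saving = $551.04 − $610.46 = −$59.42

-$59.42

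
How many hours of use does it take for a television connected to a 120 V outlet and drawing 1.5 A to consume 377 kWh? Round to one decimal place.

Power = 1.5 A × 120 V = 180 W = 0.18 kW
Hours = 377 kWh ÷ 0.18 kW = 2094.4 h

2094.4 h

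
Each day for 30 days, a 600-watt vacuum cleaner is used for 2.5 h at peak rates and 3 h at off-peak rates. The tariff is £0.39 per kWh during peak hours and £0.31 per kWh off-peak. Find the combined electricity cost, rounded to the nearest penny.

£34.29

Peak energy = 0.6 kW × 2.5 h × 30 = 45 kWh
Off-peak energy = 0.6 kW × 3 h × 30 = 54 kWh
Cost = 45 × £0.39 + 54 × £0.31 = £17.55 + £16.74 = £34.29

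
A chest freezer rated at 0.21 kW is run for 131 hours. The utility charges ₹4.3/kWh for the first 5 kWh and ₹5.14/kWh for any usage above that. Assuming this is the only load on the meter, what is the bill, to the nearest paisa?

₹137.20

Energy = 0.21 kW × 131 h = 27.51 kWh
Tier 1 (0–5 kWh): 5 × ₹4.3 = ₹21.5
Above 5 kWh: 22.51 × ₹5.14 = ₹115.7014
Bill = ₹137.20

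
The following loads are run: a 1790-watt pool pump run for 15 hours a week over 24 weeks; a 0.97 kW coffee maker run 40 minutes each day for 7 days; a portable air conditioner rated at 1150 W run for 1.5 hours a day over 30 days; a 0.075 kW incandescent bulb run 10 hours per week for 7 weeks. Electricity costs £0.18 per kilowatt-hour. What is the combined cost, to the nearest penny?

£127.07

pool pump: Runtime = 15 h/week × 24 weeks = 360 h
pool pump: 1.79 kW × 360 h = 644.4 kWh
coffee maker: Runtime = 40 min × 7 = 280 min = 4.666666… h
coffee maker: 0.97 kW × 4.666666… h = 4.526666… kWh
portable air conditioner: Runtime = 1.5 h/day × 30 days = 45 h
portable air conditioner: 1.15 kW × 45 h = 51.75 kWh
incandescent bulb: Runtime = 10 h/week × 7 weeks = 70 h
incandescent bulb: 0.075 kW × 70 h = 5.25 kWh
Total energy = 705.926666… kWh
Cost = 705.926666… × £0.18 = £127.07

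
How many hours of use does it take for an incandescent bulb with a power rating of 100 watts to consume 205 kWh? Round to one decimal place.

Hours = 205 kWh ÷ 0.1 kW = 2050.0 h

2050.0 h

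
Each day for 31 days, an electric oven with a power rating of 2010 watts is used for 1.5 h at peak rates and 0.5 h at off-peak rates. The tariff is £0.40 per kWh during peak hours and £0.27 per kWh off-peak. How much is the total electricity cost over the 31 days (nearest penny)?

Peak energy = 2.01 kW × 1.5 h × 31 = 93.465 kWh
Off-peak energy = 2.01 kW × 0.5 h × 31 = 31.155 kWh
Cost = 93.465 × £0.40 + 31.155 × £0.27 = £37.386 + £8.41185 = £45.80

£45.80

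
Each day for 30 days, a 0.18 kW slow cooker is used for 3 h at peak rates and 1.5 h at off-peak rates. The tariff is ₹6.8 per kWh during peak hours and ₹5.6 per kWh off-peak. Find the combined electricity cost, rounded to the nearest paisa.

Peak energy = 0.18 kW × 3 h × 30 = 16.2 kWh
Off-peak energy = 0.18 kW × 1.5 h × 30 = 8.1 kWh
Cost = 16.2 × ₹6.8 + 8.1 × ₹5.6 = ₹110.16 + ₹45.36 = ₹155.52

₹155.52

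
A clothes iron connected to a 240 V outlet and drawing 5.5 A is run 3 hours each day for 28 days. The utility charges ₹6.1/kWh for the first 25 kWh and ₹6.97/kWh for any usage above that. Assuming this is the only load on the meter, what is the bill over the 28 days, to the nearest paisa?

₹751.08

Power = 5.5 A × 240 V = 1320 W = 1.32 kW
Runtime = 3 h/day × 28 days = 84 h
Energy = 1.32 kW × 84 h = 110.88 kWh
Tier 1 (0–25 kWh): 25 × ₹6.1 = ₹152.5
Above 25 kWh: 85.88 × ₹6.97 = ₹598.5836
Bill = ₹751.08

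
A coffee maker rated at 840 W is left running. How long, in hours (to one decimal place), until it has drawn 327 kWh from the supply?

389.3 h

Hours = 327 kWh ÷ 0.84 kW = 389.3 h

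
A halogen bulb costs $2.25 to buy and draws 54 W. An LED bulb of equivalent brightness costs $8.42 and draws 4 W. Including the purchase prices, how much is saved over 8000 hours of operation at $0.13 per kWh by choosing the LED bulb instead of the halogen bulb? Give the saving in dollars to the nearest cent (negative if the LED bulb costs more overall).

halogen bulb: $2.25 + (54/1000) kW × 8000 h × $0.13 = $2.25 + $56.16 = $58.41
LED bulb: $8.42 + (4/1000) kW × 8000 h × $0.13 = $8.42 + $4.16 = $12.58
Saving = $58.41 − $12.58 = $45.83

$45.83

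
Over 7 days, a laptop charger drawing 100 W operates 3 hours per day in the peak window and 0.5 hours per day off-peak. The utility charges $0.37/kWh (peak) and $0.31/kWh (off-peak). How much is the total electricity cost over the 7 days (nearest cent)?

$0.89

Peak energy = 0.1 kW × 3 h × 7 = 2.1 kWh
Off-peak energy = 0.1 kW × 0.5 h × 7 = 0.35 kWh
Cost = 2.1 × $0.37 + 0.35 × $0.31 = $0.777 + $0.1085 = $0.89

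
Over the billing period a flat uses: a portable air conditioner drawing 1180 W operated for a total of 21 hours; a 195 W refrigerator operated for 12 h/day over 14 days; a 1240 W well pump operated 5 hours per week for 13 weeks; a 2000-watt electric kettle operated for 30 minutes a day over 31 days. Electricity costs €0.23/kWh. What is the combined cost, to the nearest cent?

portable air conditioner: 1.18 kW × 21 h = 24.78 kWh
refrigerator: Runtime = 12 h/day × 14 days = 168 h
refrigerator: 0.195 kW × 168 h = 32.76 kWh
well pump: Runtime = 5 h/week × 13 weeks = 65 h
well pump: 1.24 kW × 65 h = 80.6 kWh
electric kettle: Runtime = 30 min × 31 = 930 min = 15.5 h
electric kettle: 2 kW × 15.5 h = 31 kWh
Total energy = 169.14 kWh
Cost = 169.14 × €0.23 = €38.90

€38.90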